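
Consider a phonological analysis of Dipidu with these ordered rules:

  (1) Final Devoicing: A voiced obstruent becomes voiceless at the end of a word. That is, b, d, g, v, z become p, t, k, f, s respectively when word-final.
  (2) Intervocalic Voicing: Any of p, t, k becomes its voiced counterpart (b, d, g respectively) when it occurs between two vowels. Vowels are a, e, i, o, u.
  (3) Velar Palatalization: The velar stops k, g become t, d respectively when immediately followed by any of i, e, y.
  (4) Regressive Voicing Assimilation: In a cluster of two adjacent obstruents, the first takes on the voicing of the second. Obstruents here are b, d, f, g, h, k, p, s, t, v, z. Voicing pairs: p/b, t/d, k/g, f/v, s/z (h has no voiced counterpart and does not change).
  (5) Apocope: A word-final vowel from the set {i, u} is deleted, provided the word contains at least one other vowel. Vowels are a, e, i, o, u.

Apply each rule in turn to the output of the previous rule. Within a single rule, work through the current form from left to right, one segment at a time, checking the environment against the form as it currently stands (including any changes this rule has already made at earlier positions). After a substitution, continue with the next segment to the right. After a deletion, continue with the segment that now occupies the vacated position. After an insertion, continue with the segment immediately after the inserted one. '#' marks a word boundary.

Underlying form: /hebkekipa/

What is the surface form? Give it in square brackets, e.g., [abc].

(1) Final Devoicing: no change — [hebkekipa]
(2) Intervocalic Voicing: [hebkekipa] → [hebkegiba]
(3) Velar Palatalization: [hebkegiba] → [hebtediba]
(4) Regressive Voicing Assimilation: [hebtediba] → [heptediba]
(5) Apocope: no change — [heptediba]

[heptediba]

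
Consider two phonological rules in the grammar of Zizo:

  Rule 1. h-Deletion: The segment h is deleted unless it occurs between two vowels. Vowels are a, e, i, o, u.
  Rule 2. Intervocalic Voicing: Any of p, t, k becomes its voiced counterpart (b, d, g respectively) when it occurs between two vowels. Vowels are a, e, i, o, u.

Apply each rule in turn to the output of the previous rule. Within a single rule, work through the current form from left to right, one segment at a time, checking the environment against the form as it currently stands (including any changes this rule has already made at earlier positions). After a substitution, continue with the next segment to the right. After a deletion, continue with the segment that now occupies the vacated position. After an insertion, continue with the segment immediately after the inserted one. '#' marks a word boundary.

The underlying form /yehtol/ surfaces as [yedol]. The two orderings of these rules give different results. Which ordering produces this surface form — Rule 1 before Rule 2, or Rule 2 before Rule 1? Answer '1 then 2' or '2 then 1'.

1 then 2

Order 1 then 2:
  1 h-Deletion: [yehtol] → [yetol]
  2 Intervocalic Voicing: [yetol] → [yedol]
  result: [yedol]
Order 2 then 1:
  2 Intervocalic Voicing: no change — [yehtol]
  1 h-Deletion: [yehtol] → [yetol]
  result: [yetol]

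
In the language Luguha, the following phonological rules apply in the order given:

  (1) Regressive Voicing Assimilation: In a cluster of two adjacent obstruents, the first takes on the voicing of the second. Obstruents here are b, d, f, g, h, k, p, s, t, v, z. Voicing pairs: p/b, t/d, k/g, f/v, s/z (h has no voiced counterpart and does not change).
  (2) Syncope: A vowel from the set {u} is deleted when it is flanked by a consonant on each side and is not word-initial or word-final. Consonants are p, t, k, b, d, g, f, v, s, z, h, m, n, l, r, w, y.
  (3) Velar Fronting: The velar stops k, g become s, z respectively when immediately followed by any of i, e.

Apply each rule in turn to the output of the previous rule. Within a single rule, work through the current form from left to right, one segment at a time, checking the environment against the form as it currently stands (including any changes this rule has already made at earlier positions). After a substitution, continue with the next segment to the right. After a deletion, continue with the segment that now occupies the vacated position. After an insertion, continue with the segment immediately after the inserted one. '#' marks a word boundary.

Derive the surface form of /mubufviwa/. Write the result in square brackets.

[mbvviwa]

(1) Regressive Voicing Assimilation: [mubufviwa] → [mubuvviwa]
(2) Syncope: [mubuvviwa] → [mbvviwa]
(3) Velar Fronting: no change — [mbvviwa]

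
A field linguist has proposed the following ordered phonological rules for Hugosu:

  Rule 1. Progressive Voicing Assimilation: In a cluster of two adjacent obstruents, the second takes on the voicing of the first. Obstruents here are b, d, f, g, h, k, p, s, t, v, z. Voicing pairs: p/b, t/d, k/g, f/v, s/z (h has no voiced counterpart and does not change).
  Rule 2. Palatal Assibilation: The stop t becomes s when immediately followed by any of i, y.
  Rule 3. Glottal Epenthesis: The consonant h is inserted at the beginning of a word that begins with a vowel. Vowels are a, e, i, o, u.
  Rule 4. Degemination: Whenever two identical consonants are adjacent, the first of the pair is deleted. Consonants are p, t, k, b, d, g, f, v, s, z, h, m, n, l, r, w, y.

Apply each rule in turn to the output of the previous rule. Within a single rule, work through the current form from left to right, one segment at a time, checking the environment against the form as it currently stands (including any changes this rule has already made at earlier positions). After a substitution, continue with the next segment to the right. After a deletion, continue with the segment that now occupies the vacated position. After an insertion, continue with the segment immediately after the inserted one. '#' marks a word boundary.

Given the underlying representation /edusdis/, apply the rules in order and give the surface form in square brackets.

Rule 1 Progressive Voicing Assimilation: [edusdis] → [edustis]
Rule 2 Palatal Assibilation: [edustis] → [edussis]
Rule 3 Glottal Epenthesis: [edussis] → [hedussis]
Rule 4 Degemination: [hedussis] → [hedusis]

[hedusis]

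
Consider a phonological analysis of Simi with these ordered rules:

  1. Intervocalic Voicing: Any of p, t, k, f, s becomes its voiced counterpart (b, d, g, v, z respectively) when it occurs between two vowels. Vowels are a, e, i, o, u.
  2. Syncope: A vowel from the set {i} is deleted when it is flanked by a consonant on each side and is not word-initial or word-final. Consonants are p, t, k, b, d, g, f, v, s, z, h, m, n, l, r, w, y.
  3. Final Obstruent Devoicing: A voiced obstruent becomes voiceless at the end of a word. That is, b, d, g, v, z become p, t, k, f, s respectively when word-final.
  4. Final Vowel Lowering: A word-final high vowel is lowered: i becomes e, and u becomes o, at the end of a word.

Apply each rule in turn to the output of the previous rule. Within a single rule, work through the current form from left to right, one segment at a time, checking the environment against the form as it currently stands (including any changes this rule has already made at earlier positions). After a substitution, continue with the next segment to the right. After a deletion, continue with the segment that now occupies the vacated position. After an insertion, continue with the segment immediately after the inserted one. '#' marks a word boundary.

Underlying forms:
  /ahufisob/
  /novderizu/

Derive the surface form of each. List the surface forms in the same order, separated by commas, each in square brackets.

/ahufisob/:
  1 Intervocalic Voicing: [ahufisob] → [ahuvizob]
  2 Syncope: [ahuvizob] → [ahuvzob]
  3 Final Obstruent Devoicing: [ahuvzob] → [ahuvzop]
  4 Final Vowel Lowering: no change — [ahuvzop]
/novderizu/:
  1 Intervocalic Voicing: no change — [novderizu]
  2 Syncope: [novderizu] → [novderzu]
  3 Final Obstruent Devoicing: no change — [novderzu]
  4 Final Vowel Lowering: [novderzu] → [novderzo]

[ahuvzop], [novderzo]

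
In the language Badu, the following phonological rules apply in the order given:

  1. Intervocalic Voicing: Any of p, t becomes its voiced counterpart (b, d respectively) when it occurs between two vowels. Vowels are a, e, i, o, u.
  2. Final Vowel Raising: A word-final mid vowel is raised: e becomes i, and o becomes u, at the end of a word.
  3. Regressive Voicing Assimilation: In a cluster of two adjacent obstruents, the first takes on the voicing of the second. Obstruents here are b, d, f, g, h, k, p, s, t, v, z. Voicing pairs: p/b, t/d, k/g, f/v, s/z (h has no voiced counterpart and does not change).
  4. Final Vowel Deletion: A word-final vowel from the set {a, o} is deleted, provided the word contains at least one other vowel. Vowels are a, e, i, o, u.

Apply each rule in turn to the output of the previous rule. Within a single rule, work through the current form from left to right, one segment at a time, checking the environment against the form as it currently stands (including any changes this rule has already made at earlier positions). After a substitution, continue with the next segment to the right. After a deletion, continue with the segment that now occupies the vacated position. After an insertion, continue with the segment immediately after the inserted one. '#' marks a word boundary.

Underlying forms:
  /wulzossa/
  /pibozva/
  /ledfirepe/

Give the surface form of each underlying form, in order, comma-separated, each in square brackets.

[wulzoss], [pibozv], [letfirebi]

/wulzossa/:
  1 Intervocalic Voicing: no change — [wulzossa]
  2 Final Vowel Raising: no change — [wulzossa]
  3 Regressive Voicing Assimilation: no change — [wulzossa]
  4 Final Vowel Deletion: [wulzossa] → [wulzoss]
/pibozva/:
  1 Intervocalic Voicing: no change — [pibozva]
  2 Final Vowel Raising: no change — [pibozva]
  3 Regressive Voicing Assimilation: no change — [pibozva]
  4 Final Vowel Deletion: [pibozva] → [pibozv]
/ledfirepe/:
  1 Intervocalic Voicing: [ledfirepe] → [ledfirebe]
  2 Final Vowel Raising: [ledfirebe] → [ledfirebi]
  3 Regressive Voicing Assimilation: [ledfirebi] → [letfirebi]
  4 Final Vowel Deletion: no change — [letfirebi]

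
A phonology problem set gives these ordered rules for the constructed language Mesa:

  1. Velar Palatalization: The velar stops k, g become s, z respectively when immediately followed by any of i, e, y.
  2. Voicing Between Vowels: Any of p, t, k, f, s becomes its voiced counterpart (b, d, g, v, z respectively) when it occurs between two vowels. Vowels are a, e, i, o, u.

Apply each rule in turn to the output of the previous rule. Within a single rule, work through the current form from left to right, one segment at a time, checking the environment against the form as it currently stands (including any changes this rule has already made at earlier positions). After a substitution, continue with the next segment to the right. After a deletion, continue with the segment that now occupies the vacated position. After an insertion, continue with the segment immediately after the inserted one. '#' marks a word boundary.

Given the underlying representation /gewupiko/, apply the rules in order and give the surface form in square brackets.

1 Velar Palatalization: [gewupiko] → [zewupiko]
2 Voicing Between Vowels: [zewupiko] → [zewubigo]

[zewubigo]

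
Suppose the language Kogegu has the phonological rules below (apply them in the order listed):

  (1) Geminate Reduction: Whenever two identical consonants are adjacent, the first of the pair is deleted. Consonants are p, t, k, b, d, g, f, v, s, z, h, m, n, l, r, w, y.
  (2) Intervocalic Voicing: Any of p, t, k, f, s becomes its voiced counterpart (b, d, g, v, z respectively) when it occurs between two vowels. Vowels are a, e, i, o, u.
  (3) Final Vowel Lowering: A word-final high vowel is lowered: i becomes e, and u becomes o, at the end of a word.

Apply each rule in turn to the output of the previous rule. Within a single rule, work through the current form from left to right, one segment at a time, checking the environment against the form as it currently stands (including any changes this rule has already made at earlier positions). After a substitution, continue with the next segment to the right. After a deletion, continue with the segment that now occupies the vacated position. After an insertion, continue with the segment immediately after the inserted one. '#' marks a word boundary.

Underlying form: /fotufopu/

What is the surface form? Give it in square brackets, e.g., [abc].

[foduvobo]

(1) Geminate Reduction: no change — [fotufopu]
(2) Intervocalic Voicing: [fotufopu] → [foduvobu]
(3) Final Vowel Lowering: [foduvobu] → [foduvobo]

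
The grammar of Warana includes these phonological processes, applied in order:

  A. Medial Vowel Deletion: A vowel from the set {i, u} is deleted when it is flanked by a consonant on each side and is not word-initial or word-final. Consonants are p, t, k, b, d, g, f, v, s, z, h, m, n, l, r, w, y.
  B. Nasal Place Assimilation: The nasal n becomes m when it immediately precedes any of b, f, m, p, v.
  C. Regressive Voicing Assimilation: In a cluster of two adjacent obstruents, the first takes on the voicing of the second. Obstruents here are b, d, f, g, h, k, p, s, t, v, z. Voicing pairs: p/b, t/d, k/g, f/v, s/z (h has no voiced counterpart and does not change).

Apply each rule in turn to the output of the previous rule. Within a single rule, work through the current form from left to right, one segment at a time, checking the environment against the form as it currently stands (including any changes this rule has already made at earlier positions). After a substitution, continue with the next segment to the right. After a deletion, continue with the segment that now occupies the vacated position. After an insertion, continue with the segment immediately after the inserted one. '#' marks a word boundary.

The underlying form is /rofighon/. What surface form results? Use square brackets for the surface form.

[rovkhon]

A Medial Vowel Deletion: [rofighon] → [rofghon]
B Nasal Place Assimilation: no change — [rofghon]
C Regressive Voicing Assimilation: [rofghon] → [rovkhon]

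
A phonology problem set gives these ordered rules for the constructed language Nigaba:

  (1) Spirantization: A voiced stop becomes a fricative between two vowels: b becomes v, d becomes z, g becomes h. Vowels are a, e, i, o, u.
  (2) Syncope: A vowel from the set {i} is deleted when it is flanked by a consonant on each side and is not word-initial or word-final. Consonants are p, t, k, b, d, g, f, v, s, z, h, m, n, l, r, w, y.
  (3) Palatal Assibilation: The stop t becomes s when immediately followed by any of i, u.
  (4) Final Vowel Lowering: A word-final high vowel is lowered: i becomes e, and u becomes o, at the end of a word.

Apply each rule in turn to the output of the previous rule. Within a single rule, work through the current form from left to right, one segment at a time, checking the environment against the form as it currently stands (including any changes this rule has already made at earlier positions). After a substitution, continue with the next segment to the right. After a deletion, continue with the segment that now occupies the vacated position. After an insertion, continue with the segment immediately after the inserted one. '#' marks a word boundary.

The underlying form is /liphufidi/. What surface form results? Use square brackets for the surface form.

(1) Spirantization: [liphufidi] → [liphufizi]
(2) Syncope: [liphufizi] → [lphufzi]
(3) Palatal Assibilation: no change — [lphufzi]
(4) Final Vowel Lowering: [lphufzi] → [lphufze]

[lphufze]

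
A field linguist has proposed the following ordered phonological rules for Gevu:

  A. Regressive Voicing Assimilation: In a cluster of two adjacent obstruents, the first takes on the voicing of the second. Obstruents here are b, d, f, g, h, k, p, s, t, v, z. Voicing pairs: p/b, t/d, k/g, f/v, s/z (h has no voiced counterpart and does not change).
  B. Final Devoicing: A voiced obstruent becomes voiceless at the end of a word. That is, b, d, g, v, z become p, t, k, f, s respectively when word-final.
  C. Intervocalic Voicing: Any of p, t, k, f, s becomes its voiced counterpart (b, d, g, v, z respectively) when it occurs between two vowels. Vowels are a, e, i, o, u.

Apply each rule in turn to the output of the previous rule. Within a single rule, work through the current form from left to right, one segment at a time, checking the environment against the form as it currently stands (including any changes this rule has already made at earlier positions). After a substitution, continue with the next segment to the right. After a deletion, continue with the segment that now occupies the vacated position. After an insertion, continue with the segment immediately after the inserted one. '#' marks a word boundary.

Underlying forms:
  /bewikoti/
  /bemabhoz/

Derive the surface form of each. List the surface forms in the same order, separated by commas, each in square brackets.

/bewikoti/:
  A Regressive Voicing Assimilation: no change — [bewikoti]
  B Final Devoicing: no change — [bewikoti]
  C Intervocalic Voicing: [bewikoti] → [bewigodi]
/bemabhoz/:
  A Regressive Voicing Assimilation: [bemabhoz] → [bemaphoz]
  B Final Devoicing: [bemaphoz] → [bemaphos]
  C Intervocalic Voicing: no change — [bemaphos]

[bewigodi], [bemaphos]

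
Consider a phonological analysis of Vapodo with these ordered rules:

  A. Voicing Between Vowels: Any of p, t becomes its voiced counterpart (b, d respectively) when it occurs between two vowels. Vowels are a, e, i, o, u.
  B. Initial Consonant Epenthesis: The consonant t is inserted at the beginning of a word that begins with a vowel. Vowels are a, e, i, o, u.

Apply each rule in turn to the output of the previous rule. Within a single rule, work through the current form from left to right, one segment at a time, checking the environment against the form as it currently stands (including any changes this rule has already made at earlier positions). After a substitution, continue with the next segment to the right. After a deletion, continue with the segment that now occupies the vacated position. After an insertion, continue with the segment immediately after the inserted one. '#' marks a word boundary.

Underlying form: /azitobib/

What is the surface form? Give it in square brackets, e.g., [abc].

[tazidobib]

A Voicing Between Vowels: [azitobib] → [azidobib]
B Initial Consonant Epenthesis: [azidobib] → [tazidobib]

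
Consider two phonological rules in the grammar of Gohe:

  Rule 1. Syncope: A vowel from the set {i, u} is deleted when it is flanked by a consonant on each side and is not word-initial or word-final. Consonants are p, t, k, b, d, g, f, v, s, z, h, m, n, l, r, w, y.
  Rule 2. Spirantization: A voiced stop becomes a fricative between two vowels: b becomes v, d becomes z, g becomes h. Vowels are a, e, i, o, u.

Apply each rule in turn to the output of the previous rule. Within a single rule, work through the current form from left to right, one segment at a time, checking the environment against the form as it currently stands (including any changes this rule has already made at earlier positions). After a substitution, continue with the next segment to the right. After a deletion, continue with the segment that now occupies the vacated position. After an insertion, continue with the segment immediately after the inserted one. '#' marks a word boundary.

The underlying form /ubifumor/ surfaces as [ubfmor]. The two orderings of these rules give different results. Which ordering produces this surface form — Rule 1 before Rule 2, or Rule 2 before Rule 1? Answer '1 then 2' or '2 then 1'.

1 then 2

Order 1 then 2:
  1 Syncope: [ubifumor] → [ubfmor]
  2 Spirantization: no change — [ubfmor]
  result: [ubfmor]
Order 2 then 1:
  2 Spirantization: [ubifumor] → [uvifumor]
  1 Syncope: [uvifumor] → [uvfmor]
  result: [uvfmor]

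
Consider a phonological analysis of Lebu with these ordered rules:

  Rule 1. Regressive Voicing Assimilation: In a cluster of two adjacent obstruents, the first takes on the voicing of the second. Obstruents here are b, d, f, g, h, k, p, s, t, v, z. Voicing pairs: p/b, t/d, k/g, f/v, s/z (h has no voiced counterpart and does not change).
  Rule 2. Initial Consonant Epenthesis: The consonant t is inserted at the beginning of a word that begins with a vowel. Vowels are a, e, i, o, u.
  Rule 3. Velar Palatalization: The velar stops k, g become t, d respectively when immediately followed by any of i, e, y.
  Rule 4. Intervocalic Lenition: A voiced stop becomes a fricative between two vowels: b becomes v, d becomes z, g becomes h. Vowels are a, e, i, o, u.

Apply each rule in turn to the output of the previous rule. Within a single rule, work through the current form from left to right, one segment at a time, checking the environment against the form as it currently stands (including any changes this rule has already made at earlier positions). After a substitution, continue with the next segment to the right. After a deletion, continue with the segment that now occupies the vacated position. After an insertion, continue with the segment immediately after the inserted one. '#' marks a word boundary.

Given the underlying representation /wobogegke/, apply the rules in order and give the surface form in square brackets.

Rule 1 Regressive Voicing Assimilation: [wobogegke] → [wobogekke]
Rule 2 Initial Consonant Epenthesis: no change — [wobogekke]
Rule 3 Velar Palatalization: [wobogekke] → [wobodekte]
Rule 4 Intervocalic Lenition: [wobodekte] → [wovozekte]

[wovozekte]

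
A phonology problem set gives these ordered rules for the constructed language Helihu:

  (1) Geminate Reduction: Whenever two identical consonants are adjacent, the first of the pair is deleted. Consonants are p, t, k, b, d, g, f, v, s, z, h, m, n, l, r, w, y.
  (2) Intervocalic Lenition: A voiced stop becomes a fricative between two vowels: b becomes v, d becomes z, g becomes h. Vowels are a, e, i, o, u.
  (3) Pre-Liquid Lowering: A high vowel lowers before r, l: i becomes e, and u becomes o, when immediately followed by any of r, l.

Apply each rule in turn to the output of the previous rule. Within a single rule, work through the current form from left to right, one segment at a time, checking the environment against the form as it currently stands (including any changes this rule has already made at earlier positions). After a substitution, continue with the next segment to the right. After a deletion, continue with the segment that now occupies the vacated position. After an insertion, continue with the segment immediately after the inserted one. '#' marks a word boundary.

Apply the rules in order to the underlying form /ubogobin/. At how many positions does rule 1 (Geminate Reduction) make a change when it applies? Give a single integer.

(1) Geminate Reduction: no change — [ubogobin]
(2) Intervocalic Lenition: [ubogobin] → [uvohovin]
(3) Pre-Liquid Lowering: no change — [uvohovin]
Rule 1 changed 0 position(s).

0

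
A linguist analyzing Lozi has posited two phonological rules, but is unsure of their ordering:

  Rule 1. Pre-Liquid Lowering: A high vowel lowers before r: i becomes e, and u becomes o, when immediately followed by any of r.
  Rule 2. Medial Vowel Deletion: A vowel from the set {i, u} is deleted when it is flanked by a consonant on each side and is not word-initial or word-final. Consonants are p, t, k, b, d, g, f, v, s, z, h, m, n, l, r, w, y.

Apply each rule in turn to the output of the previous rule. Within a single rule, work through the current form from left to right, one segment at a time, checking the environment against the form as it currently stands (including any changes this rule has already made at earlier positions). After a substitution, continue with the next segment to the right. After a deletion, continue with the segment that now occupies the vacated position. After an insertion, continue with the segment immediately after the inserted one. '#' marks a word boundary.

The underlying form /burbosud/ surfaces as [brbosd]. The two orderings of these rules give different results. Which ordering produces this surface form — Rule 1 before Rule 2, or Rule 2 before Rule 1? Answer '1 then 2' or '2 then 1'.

2 then 1

Order 1 then 2:
  1 Pre-Liquid Lowering: [burbosud] → [borbosud]
  2 Medial Vowel Deletion: [borbosud] → [borbosd]
  result: [borbosd]
Order 2 then 1:
  2 Medial Vowel Deletion: [burbosud] → [brbosd]
  1 Pre-Liquid Lowering: no change — [brbosd]
  result: [brbosd]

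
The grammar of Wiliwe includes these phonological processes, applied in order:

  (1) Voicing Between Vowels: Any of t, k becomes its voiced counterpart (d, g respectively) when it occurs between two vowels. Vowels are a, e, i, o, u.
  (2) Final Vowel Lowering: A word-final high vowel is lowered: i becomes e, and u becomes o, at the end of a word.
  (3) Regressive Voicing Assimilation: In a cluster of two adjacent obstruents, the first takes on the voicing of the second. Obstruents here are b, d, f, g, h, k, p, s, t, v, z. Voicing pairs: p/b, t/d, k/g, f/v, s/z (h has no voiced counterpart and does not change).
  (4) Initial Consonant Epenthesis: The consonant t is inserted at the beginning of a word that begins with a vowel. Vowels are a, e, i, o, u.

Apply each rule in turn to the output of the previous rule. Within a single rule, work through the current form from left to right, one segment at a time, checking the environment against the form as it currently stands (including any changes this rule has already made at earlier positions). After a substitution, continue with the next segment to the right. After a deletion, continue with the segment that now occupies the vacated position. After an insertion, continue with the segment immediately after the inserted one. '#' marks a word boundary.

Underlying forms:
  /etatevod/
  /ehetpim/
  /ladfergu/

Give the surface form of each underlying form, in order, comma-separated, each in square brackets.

/etatevod/:
  (1) Voicing Between Vowels: [etatevod] → [edadevod]
  (2) Final Vowel Lowering: no change — [edadevod]
  (3) Regressive Voicing Assimilation: no change — [edadevod]
  (4) Initial Consonant Epenthesis: [edadevod] → [tedadevod]
/ehetpim/:
  (1) Voicing Between Vowels: no change — [ehetpim]
  (2) Final Vowel Lowering: no change — [ehetpim]
  (3) Regressive Voicing Assimilation: no change — [ehetpim]
  (4) Initial Consonant Epenthesis: [ehetpim] → [tehetpim]
/ladfergu/:
  (1) Voicing Between Vowels: no change — [ladfergu]
  (2) Final Vowel Lowering: [ladfergu] → [ladfergo]
  (3) Regressive Voicing Assimilation: [ladfergo] → [latfergo]
  (4) Initial Consonant Epenthesis: no change — [latfergo]

[tedadevod], [tehetpim], [latfergo]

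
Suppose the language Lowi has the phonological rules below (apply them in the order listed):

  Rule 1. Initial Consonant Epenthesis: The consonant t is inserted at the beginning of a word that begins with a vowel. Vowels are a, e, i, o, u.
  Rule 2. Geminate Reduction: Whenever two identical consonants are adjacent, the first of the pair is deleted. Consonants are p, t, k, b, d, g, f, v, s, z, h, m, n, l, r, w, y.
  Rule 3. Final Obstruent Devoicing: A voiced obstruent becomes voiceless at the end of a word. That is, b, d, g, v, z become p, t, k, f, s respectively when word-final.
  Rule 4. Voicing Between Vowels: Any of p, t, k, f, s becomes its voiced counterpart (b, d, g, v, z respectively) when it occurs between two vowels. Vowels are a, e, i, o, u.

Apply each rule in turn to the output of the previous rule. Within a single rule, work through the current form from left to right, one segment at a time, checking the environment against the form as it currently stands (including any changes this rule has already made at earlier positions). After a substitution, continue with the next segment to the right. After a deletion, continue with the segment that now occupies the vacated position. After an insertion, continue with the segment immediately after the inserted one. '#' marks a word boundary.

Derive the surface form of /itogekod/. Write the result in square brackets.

Rule 1 Initial Consonant Epenthesis: [itogekod] → [titogekod]
Rule 2 Geminate Reduction: no change — [titogekod]
Rule 3 Final Obstruent Devoicing: [titogekod] → [titogekot]
Rule 4 Voicing Between Vowels: [titogekot] → [tidogegot]

[tidogegot]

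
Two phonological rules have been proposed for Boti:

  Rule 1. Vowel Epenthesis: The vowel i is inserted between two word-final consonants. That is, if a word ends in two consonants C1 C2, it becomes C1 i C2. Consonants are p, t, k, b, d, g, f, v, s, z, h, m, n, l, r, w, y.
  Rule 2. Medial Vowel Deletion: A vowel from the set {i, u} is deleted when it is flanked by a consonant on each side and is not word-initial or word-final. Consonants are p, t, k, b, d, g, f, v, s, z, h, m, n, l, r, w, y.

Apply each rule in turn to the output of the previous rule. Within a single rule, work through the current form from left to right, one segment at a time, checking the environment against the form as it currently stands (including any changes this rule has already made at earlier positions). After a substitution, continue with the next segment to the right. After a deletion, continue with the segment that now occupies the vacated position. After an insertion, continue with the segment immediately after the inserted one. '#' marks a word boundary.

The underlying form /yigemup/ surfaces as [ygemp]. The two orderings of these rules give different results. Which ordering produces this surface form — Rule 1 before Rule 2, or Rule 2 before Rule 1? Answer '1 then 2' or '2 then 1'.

1 then 2

Order 1 then 2:
  1 Vowel Epenthesis: no change — [yigemup]
  2 Medial Vowel Deletion: [yigemup] → [ygemp]
  result: [ygemp]
Order 2 then 1:
  2 Medial Vowel Deletion: [yigemup] → [ygemp]
  1 Vowel Epenthesis: [ygemp] → [ygemip]
  result: [ygemip]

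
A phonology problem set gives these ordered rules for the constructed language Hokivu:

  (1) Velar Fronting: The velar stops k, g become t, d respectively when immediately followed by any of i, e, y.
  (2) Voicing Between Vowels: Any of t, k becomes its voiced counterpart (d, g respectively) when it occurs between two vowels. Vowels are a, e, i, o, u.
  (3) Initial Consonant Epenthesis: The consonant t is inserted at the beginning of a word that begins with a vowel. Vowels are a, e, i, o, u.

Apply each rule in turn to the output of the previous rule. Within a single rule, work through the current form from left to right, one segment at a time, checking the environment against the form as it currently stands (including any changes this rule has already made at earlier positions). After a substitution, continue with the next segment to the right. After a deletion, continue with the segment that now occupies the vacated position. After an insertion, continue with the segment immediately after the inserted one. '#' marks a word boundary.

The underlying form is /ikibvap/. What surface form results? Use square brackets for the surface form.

(1) Velar Fronting: [ikibvap] → [itibvap]
(2) Voicing Between Vowels: [itibvap] → [idibvap]
(3) Initial Consonant Epenthesis: [idibvap] → [tidibvap]

[tidibvap]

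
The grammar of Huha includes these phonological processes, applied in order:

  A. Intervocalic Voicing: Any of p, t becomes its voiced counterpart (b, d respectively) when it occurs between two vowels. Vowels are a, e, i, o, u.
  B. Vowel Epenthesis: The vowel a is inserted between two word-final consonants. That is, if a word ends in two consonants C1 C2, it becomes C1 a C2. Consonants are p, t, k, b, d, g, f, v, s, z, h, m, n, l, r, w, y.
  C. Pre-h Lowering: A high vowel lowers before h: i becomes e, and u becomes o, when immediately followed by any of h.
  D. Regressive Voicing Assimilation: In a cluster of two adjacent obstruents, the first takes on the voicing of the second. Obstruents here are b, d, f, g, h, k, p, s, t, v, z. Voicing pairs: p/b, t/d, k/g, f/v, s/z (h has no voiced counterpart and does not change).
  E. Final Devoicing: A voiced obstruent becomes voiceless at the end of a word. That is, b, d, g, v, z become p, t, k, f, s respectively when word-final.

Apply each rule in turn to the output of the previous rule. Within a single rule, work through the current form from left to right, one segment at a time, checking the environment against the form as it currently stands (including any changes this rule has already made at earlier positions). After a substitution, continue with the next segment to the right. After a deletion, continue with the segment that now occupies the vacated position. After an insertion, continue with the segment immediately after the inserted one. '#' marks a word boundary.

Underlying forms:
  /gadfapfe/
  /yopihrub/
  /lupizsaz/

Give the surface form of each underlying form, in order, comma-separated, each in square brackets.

[gatfapfe], [yobehrup], [lubissas]

/gadfapfe/:
  A Intervocalic Voicing: no change — [gadfapfe]
  B Vowel Epenthesis: no change — [gadfapfe]
  C Pre-h Lowering: no change — [gadfapfe]
  D Regressive Voicing Assimilation: [gadfapfe] → [gatfapfe]
  E Final Devoicing: no change — [gatfapfe]
/yopihrub/:
  A Intervocalic Voicing: [yopihrub] → [yobihrub]
  B Vowel Epenthesis: no change — [yobihrub]
  C Pre-h Lowering: [yobihrub] → [yobehrub]
  D Regressive Voicing Assimilation: no change — [yobehrub]
  E Final Devoicing: [yobehrub] → [yobehrup]
/lupizsaz/:
  A Intervocalic Voicing: [lupizsaz] → [lubizsaz]
  B Vowel Epenthesis: no change — [lubizsaz]
  C Pre-h Lowering: no change — [lubizsaz]
  D Regressive Voicing Assimilation: [lubizsaz] → [lubissaz]
  E Final Devoicing: [lubissaz] → [lubissas]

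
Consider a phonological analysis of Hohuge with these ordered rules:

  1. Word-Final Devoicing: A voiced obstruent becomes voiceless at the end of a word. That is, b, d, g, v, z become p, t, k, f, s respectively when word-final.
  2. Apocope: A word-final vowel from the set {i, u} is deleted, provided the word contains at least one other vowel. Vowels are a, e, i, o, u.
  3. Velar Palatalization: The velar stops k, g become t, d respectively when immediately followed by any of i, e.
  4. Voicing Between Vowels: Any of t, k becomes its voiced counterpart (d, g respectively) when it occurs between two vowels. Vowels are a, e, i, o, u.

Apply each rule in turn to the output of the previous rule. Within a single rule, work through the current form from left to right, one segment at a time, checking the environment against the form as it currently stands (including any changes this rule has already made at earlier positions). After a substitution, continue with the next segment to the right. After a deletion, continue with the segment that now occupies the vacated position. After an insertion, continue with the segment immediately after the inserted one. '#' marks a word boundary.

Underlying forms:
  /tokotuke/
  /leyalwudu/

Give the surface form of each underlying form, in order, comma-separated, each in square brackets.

[togodude], [leyalwud]

/tokotuke/:
  1 Word-Final Devoicing: no change — [tokotuke]
  2 Apocope: no change — [tokotuke]
  3 Velar Palatalization: [tokotuke] → [tokotute]
  4 Voicing Between Vowels: [tokotute] → [togodude]
/leyalwudu/:
  1 Word-Final Devoicing: no change — [leyalwudu]
  2 Apocope: [leyalwudu] → [leyalwud]
  3 Velar Palatalization: no change — [leyalwud]
  4 Voicing Between Vowels: no change — [leyalwud]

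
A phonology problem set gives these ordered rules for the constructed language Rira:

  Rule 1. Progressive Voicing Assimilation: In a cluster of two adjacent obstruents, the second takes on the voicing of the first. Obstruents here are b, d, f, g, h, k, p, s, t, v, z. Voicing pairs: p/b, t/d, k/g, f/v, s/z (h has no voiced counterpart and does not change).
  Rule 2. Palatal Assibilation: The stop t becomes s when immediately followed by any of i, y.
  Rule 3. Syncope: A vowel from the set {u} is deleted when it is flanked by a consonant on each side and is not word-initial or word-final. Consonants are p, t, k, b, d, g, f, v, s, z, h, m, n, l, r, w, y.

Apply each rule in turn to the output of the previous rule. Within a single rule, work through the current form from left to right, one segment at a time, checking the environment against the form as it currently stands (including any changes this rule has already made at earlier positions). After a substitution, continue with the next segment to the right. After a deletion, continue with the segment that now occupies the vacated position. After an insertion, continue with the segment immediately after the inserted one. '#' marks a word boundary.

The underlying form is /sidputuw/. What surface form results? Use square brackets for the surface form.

[sidbtw]

Rule 1 Progressive Voicing Assimilation: [sidputuw] → [sidbutuw]
Rule 2 Palatal Assibilation: no change — [sidbutuw]
Rule 3 Syncope: [sidbutuw] → [sidbtw]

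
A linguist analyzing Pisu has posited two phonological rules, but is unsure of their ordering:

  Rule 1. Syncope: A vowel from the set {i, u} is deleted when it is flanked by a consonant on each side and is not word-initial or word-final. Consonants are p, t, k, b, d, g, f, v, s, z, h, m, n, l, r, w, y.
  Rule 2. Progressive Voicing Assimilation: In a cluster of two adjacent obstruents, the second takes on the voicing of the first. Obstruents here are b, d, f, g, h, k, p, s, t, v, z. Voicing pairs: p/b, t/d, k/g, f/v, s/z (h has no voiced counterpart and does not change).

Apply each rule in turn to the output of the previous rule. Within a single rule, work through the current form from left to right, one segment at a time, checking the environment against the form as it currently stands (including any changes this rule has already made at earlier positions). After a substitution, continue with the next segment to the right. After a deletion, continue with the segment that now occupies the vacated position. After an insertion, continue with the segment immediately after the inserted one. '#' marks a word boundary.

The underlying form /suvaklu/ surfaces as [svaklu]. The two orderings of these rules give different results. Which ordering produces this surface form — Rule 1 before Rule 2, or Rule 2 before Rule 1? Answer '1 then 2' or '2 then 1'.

Order 1 then 2:
  1 Syncope: [suvaklu] → [svaklu]
  2 Progressive Voicing Assimilation: [svaklu] → [sfaklu]
  result: [sfaklu]
Order 2 then 1:
  2 Progressive Voicing Assimilation: no change — [suvaklu]
  1 Syncope: [suvaklu] → [svaklu]
  result: [svaklu]

2 then 1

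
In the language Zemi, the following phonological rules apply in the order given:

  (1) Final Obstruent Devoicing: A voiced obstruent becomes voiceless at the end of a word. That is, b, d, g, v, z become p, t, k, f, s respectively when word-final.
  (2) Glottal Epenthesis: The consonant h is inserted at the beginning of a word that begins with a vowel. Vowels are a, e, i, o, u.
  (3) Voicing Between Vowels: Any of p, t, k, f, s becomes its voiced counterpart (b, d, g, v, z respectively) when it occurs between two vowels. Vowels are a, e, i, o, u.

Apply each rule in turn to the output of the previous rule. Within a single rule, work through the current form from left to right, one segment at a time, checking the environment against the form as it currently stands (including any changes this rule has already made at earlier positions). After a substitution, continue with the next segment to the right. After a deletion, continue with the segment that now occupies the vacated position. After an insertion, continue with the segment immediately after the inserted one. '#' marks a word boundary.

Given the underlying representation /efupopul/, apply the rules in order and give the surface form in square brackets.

(1) Final Obstruent Devoicing: no change — [efupopul]
(2) Glottal Epenthesis: [efupopul] → [hefupopul]
(3) Voicing Between Vowels: [hefupopul] → [hevubobul]

[hevubobul]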